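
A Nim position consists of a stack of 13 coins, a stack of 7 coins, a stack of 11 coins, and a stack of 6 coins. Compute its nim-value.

7

Nim-sum: 13 XOR 7 XOR 11 XOR 6 = 7.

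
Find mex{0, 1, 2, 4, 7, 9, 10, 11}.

3

The values 0, 1, 2 are all present; 3 is the first non-negative integer missing from the set.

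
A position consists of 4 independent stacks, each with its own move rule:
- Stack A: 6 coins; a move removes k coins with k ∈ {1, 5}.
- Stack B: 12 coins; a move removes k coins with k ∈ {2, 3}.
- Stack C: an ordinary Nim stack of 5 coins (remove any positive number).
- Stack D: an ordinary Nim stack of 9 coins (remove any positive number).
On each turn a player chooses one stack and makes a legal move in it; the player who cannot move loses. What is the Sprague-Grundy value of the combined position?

For stack A, compute g(0), g(1), … with moves {1, 5}:
k:     0  1  2  3  4  5  6
g(k):  0  1  0  1  0  1  0
So g(6) = 0.
Grundy values for stack B (subtraction set {2, 3}):
k:     0  1  2  3  4  5  6  7  8  9 10 11 12
g(k):  0  0  1  1  2  0  0  1  1  2  0  0  1
So g(12) = 1.
Stack C is a plain Nim stack of size 5, so its Grundy value is 5.
Stack D is a plain Nim stack of size 9, so its Grundy value is 9.
The value of a disjunctive sum is the nim-sum of the parts.
Combined value = 0 XOR 1 XOR 5 XOR 9 = 13.

13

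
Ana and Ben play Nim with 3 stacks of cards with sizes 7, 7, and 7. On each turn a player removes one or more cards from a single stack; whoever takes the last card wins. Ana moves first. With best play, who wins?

In binary:
  111  (7)
  111  (7)
  111  (7)
  ---
  111  (7)
The nim-sum is 7 ≠ 0, so this is an N-position: the player to move can win; Ana has a winning move.

Ana wins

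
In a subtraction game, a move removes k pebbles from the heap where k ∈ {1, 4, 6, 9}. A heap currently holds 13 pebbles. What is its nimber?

1

Compute g(0), g(1), … for moves {1, 4, 6, 9}:
k:     0  1  2  3  4  5  6  7  8  9 10 11 12 13
g(k):  0  1  0  1  2  0  1  0  1  2  0  1  0  1
So g(13) = 1.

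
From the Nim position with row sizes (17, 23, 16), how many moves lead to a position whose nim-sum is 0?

3

Nim-sum: 17 ^ 23 ^ 16 = 22.
The overall nim-sum is X = 22. A row of size p has a winning move iff p XOR X < p (reduce it to p XOR X).
  17: 17 XOR 22 = 7 < 17 — winning move (to 7).
  23: 23 XOR 22 = 1 < 23 — winning move (to 1).
  16: 16 XOR 22 = 6 < 16 — winning move (to 6).
That gives 3 winning moves.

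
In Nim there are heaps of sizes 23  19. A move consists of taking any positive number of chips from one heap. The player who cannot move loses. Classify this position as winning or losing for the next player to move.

Compute the nim-sum pairwise:
23 ⊕ 19 = 4
The nim-sum is 4 ≠ 0, so this is an N-position: the player to move can win.

Winning position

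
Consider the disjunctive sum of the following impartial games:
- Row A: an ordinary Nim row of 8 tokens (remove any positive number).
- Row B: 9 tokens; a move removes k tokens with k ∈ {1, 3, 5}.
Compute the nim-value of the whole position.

9

Row A is a plain Nim row of size 8, so its Grundy value is 8.
Grundy values for row B (subtraction set {1, 3, 5}):
k:     0  1  2  3  4  5  6  7  8  9
g(k):  0  1  0  1  0  1  0  1  0  1
So g(9) = 1.
The value of a disjunctive sum is the nim-sum of the parts.
Combined value = 8 XOR 1 = 9.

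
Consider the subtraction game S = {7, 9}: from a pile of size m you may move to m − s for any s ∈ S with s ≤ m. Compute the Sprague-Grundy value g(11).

1

Grundy values for subtraction set {7, 9}:
g(0) = mex{} = 0
g(1) = mex{} = 0
g(2) = mex{} = 0
g(3) = mex{} = 0
g(4) = mex{} = 0
g(5) = mex{} = 0
g(6) = mex{} = 0
g(7) = mex{0} = 1
g(8) = mex{0} = 1
g(9) = mex{0} = 1
g(10) = mex{0} = 1
g(11) = mex{0} = 1
So g(11) = 1.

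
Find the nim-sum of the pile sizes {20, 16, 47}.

43

Compute the nim-sum pairwise:
20 ^ 16 = 4
4 ^ 47 = 43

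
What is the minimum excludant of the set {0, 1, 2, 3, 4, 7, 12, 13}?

The values 0, 1, 2, 3, 4 are all present; 5 is the first non-negative integer missing from the set.

5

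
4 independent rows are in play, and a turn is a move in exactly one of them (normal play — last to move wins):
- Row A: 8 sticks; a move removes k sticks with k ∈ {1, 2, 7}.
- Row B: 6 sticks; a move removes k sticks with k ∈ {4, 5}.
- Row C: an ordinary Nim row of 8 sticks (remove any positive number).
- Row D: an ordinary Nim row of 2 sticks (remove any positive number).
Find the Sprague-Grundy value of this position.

9

Grundy values for row A (subtraction set {1, 2, 7}):
g(0) = mex{} = 0
g(1) = mex{0} = 1
g(2) = mex{0,1} = 2
g(3) = mex{1,2} = 0
g(4) = mex{0,2} = 1
g(5) = mex{0,1} = 2
g(6) = mex{1,2} = 0
g(7) = mex{0,2} = 1
g(8) = mex{0,1} = 2
So g(8) = 2.
For row B, compute g(0), g(1), … with moves {4, 5}:
g(0) = mex{} = 0
g(1) = mex{} = 0
g(2) = mex{} = 0
g(3) = mex{} = 0
g(4) = mex{0} = 1
g(5) = mex{0} = 1
g(6) = mex{0} = 1
So g(6) = 1.
Row C is a plain Nim row of size 8, so its Grundy value is 8.
Row D is a plain Nim row of size 2, so its Grundy value is 2.
The value of a disjunctive sum is the nim-sum of the parts.
Combined value = 2 XOR 1 XOR 8 XOR 2 = 9.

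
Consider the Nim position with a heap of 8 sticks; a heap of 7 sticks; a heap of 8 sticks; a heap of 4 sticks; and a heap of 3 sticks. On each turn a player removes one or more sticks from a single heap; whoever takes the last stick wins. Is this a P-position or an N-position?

Nim-sum: 8 ⊕ 7 ⊕ 8 ⊕ 4 ⊕ 3 = 0.
The nim-sum is 0, so this is a P-position: the player to move is in a losing position under optimal play.

P-position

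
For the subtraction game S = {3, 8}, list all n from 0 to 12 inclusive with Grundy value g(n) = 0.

0, 1, 2, 6, 7, 11, 12

Compute g(0), g(1), … for moves {3, 8}:
k:     0  1  2  3  4  5  6  7  8  9 10 11 12
g(k):  0  0  0  1  1  1  0  0  2  1  1  0  0
The P-positions (g = 0) in 0..12 are 0, 1, 2, 6, 7, 11, 12.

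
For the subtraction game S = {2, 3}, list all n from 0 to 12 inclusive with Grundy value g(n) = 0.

0, 1, 5, 6, 10, 11

Build the Grundy sequence with g(k) = mex{g(k−s) : s ∈ {2, 3}, s ≤ k}:
g(0) = mex{} = 0
g(1) = mex{} = 0
g(2) = mex{0} = 1
g(3) = mex{0} = 1
g(4) = mex{0,1} = 2
g(5) = mex{1} = 0
g(6) = mex{1,2} = 0
g(7) = mex{0,2} = 1
g(8) = mex{0} = 1
g(9) = mex{0,1} = 2
g(10) = mex{1} = 0
g(11) = mex{1,2} = 0
g(12) = mex{0,2} = 1
The P-positions (g = 0) in 0..12 are 0, 1, 5, 6, 10, 11.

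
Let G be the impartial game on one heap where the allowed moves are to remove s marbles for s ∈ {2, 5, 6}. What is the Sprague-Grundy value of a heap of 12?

Compute g(0), g(1), … for moves {2, 5, 6}:
g(0) = mex{} = 0
g(1) = mex{} = 0
g(2) = mex{0} = 1
g(3) = mex{0} = 1
g(4) = mex{1} = 0
g(5) = mex{0,1} = 2
g(6) = mex{0} = 1
g(7) = mex{0,1,2} = 3
g(8) = mex{1} = 0
g(9) = mex{0,1,3} = 2
g(10) = mex{0,2} = 1
g(11) = mex{1,2} = 0
g(12) = mex{1,3} = 0
So g(12) = 0.

0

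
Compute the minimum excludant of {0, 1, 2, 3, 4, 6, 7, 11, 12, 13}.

5

The values 0, 1, 2, 3, 4 are all present; 5 is the first non-negative integer missing from the set.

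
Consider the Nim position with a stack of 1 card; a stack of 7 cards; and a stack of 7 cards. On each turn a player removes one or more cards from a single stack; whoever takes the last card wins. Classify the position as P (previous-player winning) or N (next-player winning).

N-position

Write each in binary and XOR column by column:
  001  (1)
  111  (7)
  111  (7)
  ---
  001  (1)
The nim-sum is 1 ≠ 0, so this is an N-position: the player to move can win.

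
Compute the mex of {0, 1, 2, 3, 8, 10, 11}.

The values 0, 1, 2, 3 are all present; 4 is the first non-negative integer missing from the set.

4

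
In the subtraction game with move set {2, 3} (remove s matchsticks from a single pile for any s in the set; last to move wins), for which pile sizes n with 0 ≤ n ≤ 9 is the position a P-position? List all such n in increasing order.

0, 1, 5, 6

Build the Grundy sequence with g(k) = mex{g(k−s) : s ∈ {2, 3}, s ≤ k}:
g(0) = mex{} = 0
g(1) = mex{} = 0
g(2) = mex{0} = 1
g(3) = mex{0} = 1
g(4) = mex{0,1} = 2
g(5) = mex{1} = 0
g(6) = mex{1,2} = 0
g(7) = mex{0,2} = 1
g(8) = mex{0} = 1
g(9) = mex{0,1} = 2
The P-positions (g = 0) in 0..9 are 0, 1, 5, 6.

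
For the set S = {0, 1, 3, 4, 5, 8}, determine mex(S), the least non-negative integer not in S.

2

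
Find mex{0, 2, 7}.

1

0 is in the set but 1 is not, so the mex is 1.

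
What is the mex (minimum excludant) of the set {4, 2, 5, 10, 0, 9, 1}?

The values 0, 1, 2 are all present; 3 is the first non-negative integer missing from the set.

3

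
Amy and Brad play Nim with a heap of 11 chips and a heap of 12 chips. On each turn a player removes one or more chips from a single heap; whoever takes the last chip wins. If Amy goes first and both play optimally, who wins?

Nim-sum: 11 XOR 12 = 7.
The nim-sum is 7 ≠ 0, so this is an N-position: the player to move can win; Amy has a winning move.

Amy wins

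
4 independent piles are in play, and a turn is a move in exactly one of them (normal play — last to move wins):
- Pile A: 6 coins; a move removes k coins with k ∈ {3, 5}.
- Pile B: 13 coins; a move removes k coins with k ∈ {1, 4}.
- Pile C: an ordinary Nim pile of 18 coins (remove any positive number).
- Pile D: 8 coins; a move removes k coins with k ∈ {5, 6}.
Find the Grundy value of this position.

16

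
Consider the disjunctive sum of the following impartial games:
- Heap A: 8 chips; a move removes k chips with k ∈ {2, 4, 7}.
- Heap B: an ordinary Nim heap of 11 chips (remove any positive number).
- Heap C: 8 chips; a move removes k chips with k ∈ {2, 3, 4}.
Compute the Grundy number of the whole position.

11

Grundy values for heap A (subtraction set {2, 4, 7}):
k:     0  1  2  3  4  5  6  7  8
g(k):  0  0  1  1  2  2  0  3  1
So g(8) = 1.
Heap B is a plain Nim heap of size 11, so its Grundy value is 11.
Grundy values for heap C (subtraction set {2, 3, 4}):
g(0) = mex{} = 0
g(1) = mex{} = 0
g(2) = mex{0} = 1
g(3) = mex{0} = 1
g(4) = mex{0,1} = 2
g(5) = mex{0,1} = 2
g(6) = mex{1,2} = 0
g(7) = mex{1,2} = 0
g(8) = mex{0,2} = 1
So g(8) = 1.
By the Sprague-Grundy theorem, the Grundy value of a sum of independent games is the XOR of the component values.
Combined value = 1 XOR 11 XOR 1 = 11.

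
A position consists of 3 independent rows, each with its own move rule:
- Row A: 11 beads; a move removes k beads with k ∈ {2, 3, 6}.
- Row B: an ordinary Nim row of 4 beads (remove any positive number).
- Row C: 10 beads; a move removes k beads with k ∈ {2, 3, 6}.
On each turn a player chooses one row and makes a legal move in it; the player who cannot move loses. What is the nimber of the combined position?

5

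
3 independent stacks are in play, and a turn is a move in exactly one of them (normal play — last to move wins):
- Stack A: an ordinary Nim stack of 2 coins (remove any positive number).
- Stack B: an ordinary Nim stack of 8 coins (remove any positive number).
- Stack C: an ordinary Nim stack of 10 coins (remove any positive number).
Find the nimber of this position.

Stack A is a plain Nim stack of size 2, so its Grundy value is 2.
Stack B is a plain Nim stack of size 8, so its Grundy value is 8.
Stack C is a plain Nim stack of size 10, so its Grundy value is 10.
By the Sprague-Grundy theorem, the Grundy value of a sum of independent games is the XOR of the component values.
Combined value = 2 ⊕ 8 ⊕ 10 = 0.

0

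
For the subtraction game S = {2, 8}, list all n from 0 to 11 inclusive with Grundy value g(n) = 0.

Grundy values for subtraction set {2, 8}:
g(0) = mex{} = 0
g(1) = mex{} = 0
g(2) = mex{0} = 1
g(3) = mex{0} = 1
g(4) = mex{1} = 0
g(5) = mex{1} = 0
g(6) = mex{0} = 1
g(7) = mex{0} = 1
g(8) = mex{0,1} = 2
g(9) = mex{0,1} = 2
g(10) = mex{1,2} = 0
g(11) = mex{1,2} = 0
The P-positions (g = 0) in 0..11 are 0, 1, 4, 5, 10, 11.

0, 1, 4, 5, 10, 11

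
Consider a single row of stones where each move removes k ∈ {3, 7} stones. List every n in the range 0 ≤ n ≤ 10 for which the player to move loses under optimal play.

Compute g(0), g(1), … for moves {3, 7}:
k:     0  1  2  3  4  5  6  7  8  9 10
g(k):  0  0  0  1  1  1  0  2  2  1  0
The P-positions (g = 0) in 0..10 are 0, 1, 2, 6, 10.

0, 1, 2, 6, 10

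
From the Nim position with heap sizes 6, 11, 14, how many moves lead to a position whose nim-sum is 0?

Compute the nim-sum pairwise:
6 ^ 11 = 13
13 ^ 14 = 3
The overall nim-sum is X = 3. A heap of size p has a winning move iff p XOR X < p (reduce it to p XOR X).
  6: 6 XOR 3 = 5 < 6 — winning move (to 5).
  11: 11 XOR 3 = 8 < 11 — winning move (to 8).
  14: 14 XOR 3 = 13 < 14 — winning move (to 13).
That gives 3 winning moves.

3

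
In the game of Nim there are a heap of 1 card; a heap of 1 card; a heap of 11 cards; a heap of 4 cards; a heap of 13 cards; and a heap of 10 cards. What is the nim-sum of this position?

8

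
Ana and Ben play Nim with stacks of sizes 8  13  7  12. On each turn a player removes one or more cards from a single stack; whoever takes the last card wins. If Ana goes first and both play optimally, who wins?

Ana wins

Nim-sum: 8 ⊕ 13 ⊕ 7 ⊕ 12 = 14.
The nim-sum is 14 ≠ 0, so this is an N-position: the player to move can win; Ana has a winning move.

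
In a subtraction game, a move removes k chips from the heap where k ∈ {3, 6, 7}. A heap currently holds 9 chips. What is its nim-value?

3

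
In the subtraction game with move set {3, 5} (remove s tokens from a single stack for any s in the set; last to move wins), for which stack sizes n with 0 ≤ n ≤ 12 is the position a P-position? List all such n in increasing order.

0, 1, 2, 8, 9, 10

Compute g(0), g(1), … for moves {3, 5}:
g(0) = mex{} = 0
g(1) = mex{} = 0
g(2) = mex{} = 0
g(3) = mex{0} = 1
g(4) = mex{0} = 1
g(5) = mex{0} = 1
g(6) = mex{0,1} = 2
g(7) = mex{0,1} = 2
g(8) = mex{1} = 0
g(9) = mex{1,2} = 0
g(10) = mex{1,2} = 0
g(11) = mex{0,2} = 1
g(12) = mex{0,2} = 1
The P-positions (g = 0) in 0..12 are 0, 1, 2, 8, 9, 10.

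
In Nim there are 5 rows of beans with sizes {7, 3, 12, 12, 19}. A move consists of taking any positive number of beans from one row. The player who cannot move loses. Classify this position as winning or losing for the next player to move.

Compute the nim-sum pairwise:
7 ^ 3 = 4
4 ^ 12 = 8
8 ^ 12 = 4
4 ^ 19 = 23
The nim-sum is 23 ≠ 0, so this is an N-position: the player to move can win.

Winning position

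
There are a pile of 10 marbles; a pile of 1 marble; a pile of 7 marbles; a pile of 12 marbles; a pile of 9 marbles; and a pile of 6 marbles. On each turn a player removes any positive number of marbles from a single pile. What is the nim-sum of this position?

Compute the nim-sum pairwise:
10 ⊕ 1 = 11
11 ⊕ 7 = 12
12 ⊕ 12 = 0
0 ⊕ 9 = 9
9 ⊕ 6 = 15

15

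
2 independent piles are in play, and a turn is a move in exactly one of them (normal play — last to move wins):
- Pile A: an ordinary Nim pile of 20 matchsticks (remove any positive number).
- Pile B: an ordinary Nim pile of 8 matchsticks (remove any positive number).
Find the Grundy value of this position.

28

Pile A is a plain Nim pile of size 20, so its Grundy value is 20.
Pile B is a plain Nim pile of size 8, so its Grundy value is 8.
By the Sprague-Grundy theorem, the Grundy value of a sum of independent games is the XOR of the component values.
Combined value = 20 XOR 8 = 28.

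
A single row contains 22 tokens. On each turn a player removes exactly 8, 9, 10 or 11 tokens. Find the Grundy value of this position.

Grundy values for subtraction set {8, 9, 10, 11}:
k:     0  1  2  3  4  5  6  7  8  9 10 11 12 13 14 15 16 17 18 19 20 21 22
g(k):  0  0  0  0  0  0  0  0  1  1  1  1  1  1  1  1  2  2  2  0  0  0  0
So g(22) = 0.

0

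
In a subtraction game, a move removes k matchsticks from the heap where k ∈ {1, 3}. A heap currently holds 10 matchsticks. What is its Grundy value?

Build the Grundy sequence with g(k) = mex{g(k−s) : s ∈ {1, 3}, s ≤ k}:
k:     0  1  2  3  4  5  6  7  8  9 10
g(k):  0  1  0  1  0  1  0  1  0  1  0
So g(10) = 0.

0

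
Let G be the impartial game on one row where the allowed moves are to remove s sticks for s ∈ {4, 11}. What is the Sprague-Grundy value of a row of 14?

Grundy values for subtraction set {4, 11}:
k:     0  1  2  3  4  5  6  7  8  9 10 11 12 13 14
g(k):  0  0  0  0  1  1  1  1  0  0  0  2  1  1  1
So g(14) = 1.

1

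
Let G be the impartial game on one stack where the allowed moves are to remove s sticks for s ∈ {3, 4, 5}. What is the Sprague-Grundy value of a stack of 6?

2

Build the Grundy sequence with g(k) = mex{g(k−s) : s ∈ {3, 4, 5}, s ≤ k}:
g(0) = mex{} = 0
g(1) = mex{} = 0
g(2) = mex{} = 0
g(3) = mex{0} = 1
g(4) = mex{0} = 1
g(5) = mex{0} = 1
g(6) = mex{0,1} = 2
So g(6) = 2.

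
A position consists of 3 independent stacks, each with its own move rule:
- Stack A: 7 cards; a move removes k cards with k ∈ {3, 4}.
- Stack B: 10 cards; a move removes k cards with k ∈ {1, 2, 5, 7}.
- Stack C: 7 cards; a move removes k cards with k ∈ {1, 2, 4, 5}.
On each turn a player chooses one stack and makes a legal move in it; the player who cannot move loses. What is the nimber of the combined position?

0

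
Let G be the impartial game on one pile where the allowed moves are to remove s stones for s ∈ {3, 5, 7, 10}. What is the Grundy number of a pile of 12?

4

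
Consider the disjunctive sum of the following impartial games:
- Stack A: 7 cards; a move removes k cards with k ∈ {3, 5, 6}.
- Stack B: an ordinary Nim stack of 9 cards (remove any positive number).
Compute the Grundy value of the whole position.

11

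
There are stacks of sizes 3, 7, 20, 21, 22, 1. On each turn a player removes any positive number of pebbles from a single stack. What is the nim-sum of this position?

Compute the nim-sum pairwise:
3 ⊕ 7 = 4
4 ⊕ 20 = 16
16 ⊕ 21 = 5
5 ⊕ 22 = 19
19 ⊕ 1 = 18

18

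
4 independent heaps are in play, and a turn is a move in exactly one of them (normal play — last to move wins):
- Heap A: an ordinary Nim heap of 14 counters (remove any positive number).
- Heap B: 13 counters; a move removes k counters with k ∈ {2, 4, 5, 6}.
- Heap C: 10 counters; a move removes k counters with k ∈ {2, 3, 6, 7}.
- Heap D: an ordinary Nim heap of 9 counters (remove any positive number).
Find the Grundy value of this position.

5

Heap A is a plain Nim heap of size 14, so its Grundy value is 14.
Grundy values for heap B (subtraction set {2, 4, 5, 6}):
g(0) = mex{} = 0
g(1) = mex{} = 0
g(2) = mex{0} = 1
g(3) = mex{0} = 1
g(4) = mex{0,1} = 2
g(5) = mex{0,1} = 2
g(6) = mex{0,1,2} = 3
g(7) = mex{0,1,2} = 3
g(8) = mex{1,2,3} = 0
g(9) = mex{1,2,3} = 0
g(10) = mex{0,2,3} = 1
g(11) = mex{0,2,3} = 1
g(12) = mex{0,1,3} = 2
g(13) = mex{0,1,3} = 2
So g(13) = 2.
For heap C, compute g(0), g(1), … with moves {2, 3, 6, 7}:
k:     0  1  2  3  4  5  6  7  8  9 10
g(k):  0  0  1  1  2  0  3  1  2  0  0
So g(10) = 0.
Heap D is a plain Nim heap of size 9, so its Grundy value is 9.
By the Sprague-Grundy theorem, the Grundy value of a sum of independent games is the XOR of the component values.
Combined value = 14 XOR 2 XOR 0 XOR 9 = 5.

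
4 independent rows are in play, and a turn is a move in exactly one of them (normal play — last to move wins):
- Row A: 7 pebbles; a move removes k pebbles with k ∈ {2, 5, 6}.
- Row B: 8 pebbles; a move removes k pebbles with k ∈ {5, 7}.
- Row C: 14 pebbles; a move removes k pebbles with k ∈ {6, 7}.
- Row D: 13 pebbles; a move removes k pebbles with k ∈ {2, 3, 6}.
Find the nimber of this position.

0

Build the Grundy sequence for row A with g(k) = mex{g(k−s) : s ∈ {2, 5, 6}, s ≤ k}:
k:     0  1  2  3  4  5  6  7
g(k):  0  0  1  1  0  2  1  3
So g(7) = 3.
For row B, compute g(0), g(1), … with moves {5, 7}:
k:     0  1  2  3  4  5  6  7  8
g(k):  0  0  0  0  0  1  1  1  1
So g(8) = 1.
For row C, compute g(0), g(1), … with moves {6, 7}:
g(0) = mex{} = 0
g(1) = mex{} = 0
g(2) = mex{} = 0
g(3) = mex{} = 0
g(4) = mex{} = 0
g(5) = mex{} = 0
g(6) = mex{0} = 1
g(7) = mex{0} = 1
g(8) = mex{0} = 1
g(9) = mex{0} = 1
g(10) = mex{0} = 1
g(11) = mex{0} = 1
g(12) = mex{0,1} = 2
g(13) = mex{1} = 0
g(14) = mex{1} = 0
So g(14) = 0.
Build the Grundy sequence for row D with g(k) = mex{g(k−s) : s ∈ {2, 3, 6}, s ≤ k}:
g(0) = mex{} = 0
g(1) = mex{} = 0
g(2) = mex{0} = 1
g(3) = mex{0} = 1
g(4) = mex{0,1} = 2
g(5) = mex{1} = 0
g(6) = mex{0,1,2} = 3
g(7) = mex{0,2} = 1
g(8) = mex{0,1,3} = 2
g(9) = mex{1,3} = 0
g(10) = mex{1,2} = 0
g(11) = mex{0,2} = 1
g(12) = mex{0,3} = 1
g(13) = mex{0,1} = 2
So g(13) = 2.
The value of a disjunctive sum is the nim-sum of the parts.
Combined value = 3 ⊕ 1 ⊕ 0 ⊕ 2 = 0.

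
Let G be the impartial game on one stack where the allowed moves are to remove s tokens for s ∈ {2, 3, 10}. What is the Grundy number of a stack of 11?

3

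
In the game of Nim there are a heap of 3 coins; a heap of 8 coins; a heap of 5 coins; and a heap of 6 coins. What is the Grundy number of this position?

8

Compute the nim-sum pairwise:
3 ⊕ 8 = 11
11 ⊕ 5 = 14
14 ⊕ 6 = 8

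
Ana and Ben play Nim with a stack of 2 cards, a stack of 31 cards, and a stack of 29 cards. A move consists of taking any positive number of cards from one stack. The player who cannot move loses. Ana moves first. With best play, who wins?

Ben wins

Compute the nim-sum pairwise:
2 XOR 31 = 29
29 XOR 29 = 0
The nim-sum is 0, so this is a P-position: the player to move is in a losing position under optimal play; Ana is about to move from it and so loses — Ben wins.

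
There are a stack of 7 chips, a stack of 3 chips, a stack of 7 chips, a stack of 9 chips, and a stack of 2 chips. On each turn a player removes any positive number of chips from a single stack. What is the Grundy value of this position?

8

Compute the nim-sum pairwise:
7 XOR 3 = 4
4 XOR 7 = 3
3 XOR 9 = 10
10 XOR 2 = 8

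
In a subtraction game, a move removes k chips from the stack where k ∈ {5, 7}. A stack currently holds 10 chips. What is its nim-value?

2

Compute g(0), g(1), … for moves {5, 7}:
g(0) = mex{} = 0
g(1) = mex{} = 0
g(2) = mex{} = 0
g(3) = mex{} = 0
g(4) = mex{} = 0
g(5) = mex{0} = 1
g(6) = mex{0} = 1
g(7) = mex{0} = 1
g(8) = mex{0} = 1
g(9) = mex{0} = 1
g(10) = mex{0,1} = 2
So g(10) = 2.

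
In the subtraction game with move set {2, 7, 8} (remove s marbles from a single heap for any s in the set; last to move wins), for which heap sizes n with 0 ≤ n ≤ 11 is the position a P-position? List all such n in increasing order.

Compute g(0), g(1), … for moves {2, 7, 8}:
g(0) = mex{} = 0
g(1) = mex{} = 0
g(2) = mex{0} = 1
g(3) = mex{0} = 1
g(4) = mex{1} = 0
g(5) = mex{1} = 0
g(6) = mex{0} = 1
g(7) = mex{0} = 1
g(8) = mex{0,1} = 2
g(9) = mex{0,1} = 2
g(10) = mex{1,2} = 0
g(11) = mex{0,1,2} = 3
The P-positions (g = 0) in 0..11 are 0, 1, 4, 5, 10.

0, 1, 4, 5, 10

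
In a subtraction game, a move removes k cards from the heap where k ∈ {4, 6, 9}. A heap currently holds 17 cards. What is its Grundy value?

Grundy values for subtraction set {4, 6, 9}:
k:     0  1  2  3  4  5  6  7  8  9 10 11 12 13 14 15 16 17
g(k):  0  0  0  0  1  1  1  1  2  2  2  2  3  0  0  0  0  1
So g(17) = 1.

1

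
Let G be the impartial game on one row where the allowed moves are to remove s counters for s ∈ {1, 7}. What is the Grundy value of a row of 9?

1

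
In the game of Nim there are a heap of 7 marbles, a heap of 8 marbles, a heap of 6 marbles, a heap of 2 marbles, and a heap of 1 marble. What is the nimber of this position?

10

Compute the nim-sum pairwise:
7 ^ 8 = 15
15 ^ 6 = 9
9 ^ 2 = 11
11 ^ 1 = 10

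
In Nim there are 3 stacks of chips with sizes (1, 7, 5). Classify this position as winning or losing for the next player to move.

Winning position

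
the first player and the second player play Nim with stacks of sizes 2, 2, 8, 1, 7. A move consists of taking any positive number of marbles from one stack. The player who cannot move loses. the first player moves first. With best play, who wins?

Compute the nim-sum pairwise:
2 ^ 2 = 0
0 ^ 8 = 8
8 ^ 1 = 9
9 ^ 7 = 14
The nim-sum is 14 ≠ 0, so this is an N-position: the player to move can win; the first player has a winning move.

the first player wins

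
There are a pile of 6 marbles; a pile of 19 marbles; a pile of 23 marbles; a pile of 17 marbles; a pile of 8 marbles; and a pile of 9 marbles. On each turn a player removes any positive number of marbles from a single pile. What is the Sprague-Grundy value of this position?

18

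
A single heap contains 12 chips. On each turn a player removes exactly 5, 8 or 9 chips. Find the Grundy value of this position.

2

Grundy values for subtraction set {5, 8, 9}:
k:     0  1  2  3  4  5  6  7  8  9 10 11 12
g(k):  0  0  0  0  0  1  1  1  1  1  2  2  2
So g(12) = 2.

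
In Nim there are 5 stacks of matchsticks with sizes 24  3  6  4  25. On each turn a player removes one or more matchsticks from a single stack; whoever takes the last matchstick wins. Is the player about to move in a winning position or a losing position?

Nim-sum: 24 ⊕ 3 ⊕ 6 ⊕ 4 ⊕ 25 = 0.
The nim-sum is 0, so this is a P-position: the player to move is in a losing position under optimal play.

Losing position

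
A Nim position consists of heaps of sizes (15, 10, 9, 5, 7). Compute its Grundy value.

14

In binary:
  1111  (15)
  1010  (10)
  1001  (9)
  0101  (5)
  0111  (7)
  ----
  1110  (14)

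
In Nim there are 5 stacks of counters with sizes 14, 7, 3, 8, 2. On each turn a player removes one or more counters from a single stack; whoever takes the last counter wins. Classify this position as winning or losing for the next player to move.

Losing position

Nim-sum: 14 ⊕ 7 ⊕ 3 ⊕ 8 ⊕ 2 = 0.
The nim-sum is 0, so this is a P-position: the player to move is in a losing position under optimal play.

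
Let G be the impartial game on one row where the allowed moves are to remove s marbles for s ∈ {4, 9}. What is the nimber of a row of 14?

Compute g(0), g(1), … for moves {4, 9}:
g(0) = mex{} = 0
g(1) = mex{} = 0
g(2) = mex{} = 0
g(3) = mex{} = 0
g(4) = mex{0} = 1
g(5) = mex{0} = 1
g(6) = mex{0} = 1
g(7) = mex{0} = 1
g(8) = mex{1} = 0
g(9) = mex{0,1} = 2
g(10) = mex{0,1} = 2
g(11) = mex{0,1} = 2
g(12) = mex{0} = 1
g(13) = mex{1,2} = 0
g(14) = mex{1,2} = 0
So g(14) = 0.

0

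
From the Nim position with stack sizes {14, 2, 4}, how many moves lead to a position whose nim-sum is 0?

1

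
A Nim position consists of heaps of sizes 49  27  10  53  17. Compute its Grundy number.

Compute the nim-sum pairwise:
49 XOR 27 = 42
42 XOR 10 = 32
32 XOR 53 = 21
21 XOR 17 = 4

4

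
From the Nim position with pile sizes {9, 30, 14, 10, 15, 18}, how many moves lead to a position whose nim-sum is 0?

5

Bitwise XOR of the heap sizes:
  01001  (9)
  11110  (30)
  01110  (14)
  01010  (10)
  01111  (15)
  10010  (18)
  -----
  01110  (14)
The overall nim-sum is X = 14. A pile of size p has a winning move iff p XOR X < p (reduce it to p XOR X).
  9: 9 XOR 14 = 7 < 9 — winning move (to 7).
  30: 30 XOR 14 = 16 < 30 — winning move (to 16).
  14: 14 XOR 14 = 0 < 14 — winning move (to 0).
  10: 10 XOR 14 = 4 < 10 — winning move (to 4).
  15: 15 XOR 14 = 1 < 15 — winning move (to 1).
  18: 18 XOR 14 = 28 ≥ 18 — no move.
That gives 5 winning moves.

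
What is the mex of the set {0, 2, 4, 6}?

1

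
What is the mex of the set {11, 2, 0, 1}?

3

The values 0, 1, 2 are all present; 3 is the first non-negative integer missing from the set.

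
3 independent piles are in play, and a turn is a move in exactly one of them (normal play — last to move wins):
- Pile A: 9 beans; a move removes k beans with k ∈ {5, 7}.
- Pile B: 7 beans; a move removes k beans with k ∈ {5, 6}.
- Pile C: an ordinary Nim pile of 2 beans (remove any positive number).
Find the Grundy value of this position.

Build the Grundy sequence for pile A with g(k) = mex{g(k−s) : s ∈ {5, 7}, s ≤ k}:
g(0) = mex{} = 0
g(1) = mex{} = 0
g(2) = mex{} = 0
g(3) = mex{} = 0
g(4) = mex{} = 0
g(5) = mex{0} = 1
g(6) = mex{0} = 1
g(7) = mex{0} = 1
g(8) = mex{0} = 1
g(9) = mex{0} = 1
So g(9) = 1.
Build the Grundy sequence for pile B with g(k) = mex{g(k−s) : s ∈ {5, 6}, s ≤ k}:
g(0) = mex{} = 0
g(1) = mex{} = 0
g(2) = mex{} = 0
g(3) = mex{} = 0
g(4) = mex{} = 0
g(5) = mex{0} = 1
g(6) = mex{0} = 1
g(7) = mex{0} = 1
So g(7) = 1.
Pile C is a plain Nim pile of size 2, so its Grundy value is 2.
By the Sprague-Grundy theorem, the Grundy value of a sum of independent games is the XOR of the component values.
Combined value = 1 XOR 1 XOR 2 = 2.

2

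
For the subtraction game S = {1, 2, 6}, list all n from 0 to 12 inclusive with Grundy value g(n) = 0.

0, 3, 7, 10

Compute g(0), g(1), … for moves {1, 2, 6}:
g(0) = mex{} = 0
g(1) = mex{0} = 1
g(2) = mex{0,1} = 2
g(3) = mex{1,2} = 0
g(4) = mex{0,2} = 1
g(5) = mex{0,1} = 2
g(6) = mex{0,1,2} = 3
g(7) = mex{1,2,3} = 0
g(8) = mex{0,2,3} = 1
g(9) = mex{0,1} = 2
g(10) = mex{1,2} = 0
g(11) = mex{0,2} = 1
g(12) = mex{0,1,3} = 2
The P-positions (g = 0) in 0..12 are 0, 3, 7, 10.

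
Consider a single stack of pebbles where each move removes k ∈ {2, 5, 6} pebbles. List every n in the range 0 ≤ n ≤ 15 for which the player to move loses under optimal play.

0, 1, 4, 8, 11, 12, 15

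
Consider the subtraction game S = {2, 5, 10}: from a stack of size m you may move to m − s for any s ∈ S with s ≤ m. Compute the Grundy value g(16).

0

Build the Grundy sequence with g(k) = mex{g(k−s) : s ∈ {2, 5, 10}, s ≤ k}:
k:     0  1  2  3  4  5  6  7  8  9 10 11 12 13 14 15 16
g(k):  0  0  1  1  0  2  1  0  0  1  1  2  2  3  3  0  0
So g(16) = 0.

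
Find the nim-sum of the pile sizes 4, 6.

2

Compute the nim-sum pairwise:
4 ^ 6 = 2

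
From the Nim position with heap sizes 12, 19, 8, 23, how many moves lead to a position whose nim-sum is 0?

Compute the nim-sum pairwise:
12 ^ 19 = 31
31 ^ 8 = 23
23 ^ 23 = 0
The nim-sum is already 0, so every move leaves a nonzero nim-sum — there are no winning moves.

0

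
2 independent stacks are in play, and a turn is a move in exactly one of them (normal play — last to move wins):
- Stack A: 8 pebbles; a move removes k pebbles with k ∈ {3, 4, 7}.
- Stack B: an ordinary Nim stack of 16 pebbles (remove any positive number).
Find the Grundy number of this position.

18

For stack A, compute g(0), g(1), … with moves {3, 4, 7}:
g(0) = mex{} = 0
g(1) = mex{} = 0
g(2) = mex{} = 0
g(3) = mex{0} = 1
g(4) = mex{0} = 1
g(5) = mex{0} = 1
g(6) = mex{0,1} = 2
g(7) = mex{0,1} = 2
g(8) = mex{0,1} = 2
So g(8) = 2.
Stack B is a plain Nim stack of size 16, so its Grundy value is 16.
The value of a disjunctive sum is the nim-sum of the parts.
Combined value = 2 ⊕ 16 = 18.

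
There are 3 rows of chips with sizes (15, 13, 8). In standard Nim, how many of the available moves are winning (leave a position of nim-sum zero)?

3

Compute the nim-sum pairwise:
15 XOR 13 = 2
2 XOR 8 = 10
The overall nim-sum is X = 10. A row of size p has a winning move iff p XOR X < p (reduce it to p XOR X).
  15: 15 XOR 10 = 5 < 15 — winning move (to 5).
  13: 13 XOR 10 = 7 < 13 — winning move (to 7).
  8: 8 XOR 10 = 2 < 8 — winning move (to 2).
That gives 3 winning moves.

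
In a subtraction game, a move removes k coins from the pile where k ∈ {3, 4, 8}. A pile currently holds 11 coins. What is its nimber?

3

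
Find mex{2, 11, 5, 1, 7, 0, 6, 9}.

The values 0, 1, 2 are all present; 3 is the first non-negative integer missing from the set.

3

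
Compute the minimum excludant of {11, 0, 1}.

The values 0, 1 are all present; 2 is the first non-negative integer missing from the set.

2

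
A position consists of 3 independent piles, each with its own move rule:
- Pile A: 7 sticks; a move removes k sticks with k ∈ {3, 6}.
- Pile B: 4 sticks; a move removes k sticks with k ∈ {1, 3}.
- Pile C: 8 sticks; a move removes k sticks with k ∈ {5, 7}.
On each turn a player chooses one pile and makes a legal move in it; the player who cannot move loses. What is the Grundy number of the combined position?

3

Build the Grundy sequence for pile A with g(k) = mex{g(k−s) : s ∈ {3, 6}, s ≤ k}:
k:     0  1  2  3  4  5  6  7
g(k):  0  0  0  1  1  1  2  2
So g(7) = 2.
Build the Grundy sequence for pile B with g(k) = mex{g(k−s) : s ∈ {1, 3}, s ≤ k}:
k:     0  1  2  3  4
g(k):  0  1  0  1  0
So g(4) = 0.
Grundy values for pile C (subtraction set {5, 7}):
g(0) = mex{} = 0
g(1) = mex{} = 0
g(2) = mex{} = 0
g(3) = mex{} = 0
g(4) = mex{} = 0
g(5) = mex{0} = 1
g(6) = mex{0} = 1
g(7) = mex{0} = 1
g(8) = mex{0} = 1
So g(8) = 1.
The value of a disjunctive sum is the nim-sum of the parts.
Combined value = 2 XOR 0 XOR 1 = 3.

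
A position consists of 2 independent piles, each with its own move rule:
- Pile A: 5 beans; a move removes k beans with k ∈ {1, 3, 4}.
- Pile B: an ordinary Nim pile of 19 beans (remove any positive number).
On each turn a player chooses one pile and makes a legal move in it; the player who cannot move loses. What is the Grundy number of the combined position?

For pile A, compute g(0), g(1), … with moves {1, 3, 4}:
g(0) = mex{} = 0
g(1) = mex{0} = 1
g(2) = mex{1} = 0
g(3) = mex{0} = 1
g(4) = mex{0,1} = 2
g(5) = mex{0,1,2} = 3
So g(5) = 3.
Pile B is a plain Nim pile of size 19, so its Grundy value is 19.
The value of a disjunctive sum is the nim-sum of the parts.
Combined value = 3 XOR 19 = 16.

16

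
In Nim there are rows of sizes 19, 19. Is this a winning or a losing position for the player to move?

In binary:
  10011  (19)
  10011  (19)
  -----
  00000  (0)
The nim-sum is 0, so this is a P-position: the player to move is in a losing position under optimal play.

Losing position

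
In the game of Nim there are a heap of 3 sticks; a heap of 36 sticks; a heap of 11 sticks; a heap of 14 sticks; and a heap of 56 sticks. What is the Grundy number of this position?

26

Nim-sum: 3 XOR 36 XOR 11 XOR 14 XOR 56 = 26.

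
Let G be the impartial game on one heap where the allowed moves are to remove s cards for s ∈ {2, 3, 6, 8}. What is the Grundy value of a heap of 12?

Build the Grundy sequence with g(k) = mex{g(k−s) : s ∈ {2, 3, 6, 8}, s ≤ k}:
g(0) = mex{} = 0
g(1) = mex{} = 0
g(2) = mex{0} = 1
g(3) = mex{0} = 1
g(4) = mex{0,1} = 2
g(5) = mex{1} = 0
g(6) = mex{0,1,2} = 3
g(7) = mex{0,2} = 1
g(8) = mex{0,1,3} = 2
g(9) = mex{0,1,3} = 2
g(10) = mex{1,2} = 0
g(11) = mex{0,1,2} = 3
g(12) = mex{0,2,3} = 1
So g(12) = 1.

1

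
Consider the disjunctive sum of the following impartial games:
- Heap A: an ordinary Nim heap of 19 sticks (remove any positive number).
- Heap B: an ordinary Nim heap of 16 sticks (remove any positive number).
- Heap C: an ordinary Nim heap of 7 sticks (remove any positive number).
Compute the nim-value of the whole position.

4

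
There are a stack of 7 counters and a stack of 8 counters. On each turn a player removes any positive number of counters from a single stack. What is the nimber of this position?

Nim-sum: 7 XOR 8 = 15.

15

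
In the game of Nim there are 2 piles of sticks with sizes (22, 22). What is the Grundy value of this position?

Write each in binary and XOR column by column:
  10110  (22)
  10110  (22)
  -----
  00000  (0)

0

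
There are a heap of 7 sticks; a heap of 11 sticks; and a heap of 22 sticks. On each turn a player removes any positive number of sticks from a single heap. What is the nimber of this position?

26

Nim-sum: 7 ⊕ 11 ⊕ 22 = 26.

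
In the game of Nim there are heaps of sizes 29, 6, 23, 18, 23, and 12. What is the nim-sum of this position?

Compute the nim-sum pairwise:
29 ⊕ 6 = 27
27 ⊕ 23 = 12
12 ⊕ 18 = 30
30 ⊕ 23 = 9
9 ⊕ 12 = 5

5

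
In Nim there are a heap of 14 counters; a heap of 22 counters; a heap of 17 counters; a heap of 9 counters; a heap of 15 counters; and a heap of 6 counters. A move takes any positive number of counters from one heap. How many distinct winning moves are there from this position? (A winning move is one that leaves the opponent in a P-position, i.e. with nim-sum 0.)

3

Write each in binary and XOR column by column:
  01110  (14)
  10110  (22)
  10001  (17)
  01001  (9)
  01111  (15)
  00110  (6)
  -----
  01001  (9)
The overall nim-sum is X = 9. A heap of size p has a winning move iff p XOR X < p (reduce it to p XOR X).
  14: 14 XOR 9 = 7 < 14 — winning move (to 7).
  22: 22 XOR 9 = 31 ≥ 22 — no move.
  17: 17 XOR 9 = 24 ≥ 17 — no move.
  9: 9 XOR 9 = 0 < 9 — winning move (to 0).
  15: 15 XOR 9 = 6 < 15 — winning move (to 6).
  6: 6 XOR 9 = 15 ≥ 6 — no move.
That gives 3 winning moves.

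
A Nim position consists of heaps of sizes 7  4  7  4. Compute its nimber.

0

Compute the nim-sum pairwise:
7 ^ 4 = 3
3 ^ 7 = 4
4 ^ 4 = 0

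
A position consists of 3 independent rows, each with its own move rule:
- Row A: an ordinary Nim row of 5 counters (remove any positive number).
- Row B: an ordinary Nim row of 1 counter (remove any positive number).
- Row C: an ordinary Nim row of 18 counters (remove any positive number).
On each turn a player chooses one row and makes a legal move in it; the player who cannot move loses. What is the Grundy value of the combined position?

22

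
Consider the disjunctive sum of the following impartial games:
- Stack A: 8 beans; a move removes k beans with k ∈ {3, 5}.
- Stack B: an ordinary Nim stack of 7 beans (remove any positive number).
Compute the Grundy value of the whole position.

7

Grundy values for stack A (subtraction set {3, 5}):
g(0) = mex{} = 0
g(1) = mex{} = 0
g(2) = mex{} = 0
g(3) = mex{0} = 1
g(4) = mex{0} = 1
g(5) = mex{0} = 1
g(6) = mex{0,1} = 2
g(7) = mex{0,1} = 2
g(8) = mex{1} = 0
So g(8) = 0.
Stack B is a plain Nim stack of size 7, so its Grundy value is 7.
By the Sprague-Grundy theorem, the Grundy value of a sum of independent games is the XOR of the component values.
Combined value = 0 ⊕ 7 = 7.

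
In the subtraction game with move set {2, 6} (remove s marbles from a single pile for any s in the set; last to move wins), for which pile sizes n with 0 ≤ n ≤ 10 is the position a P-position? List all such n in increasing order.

Grundy values for subtraction set {2, 6}:
g(0) = mex{} = 0
g(1) = mex{} = 0
g(2) = mex{0} = 1
g(3) = mex{0} = 1
g(4) = mex{1} = 0
g(5) = mex{1} = 0
g(6) = mex{0} = 1
g(7) = mex{0} = 1
g(8) = mex{1} = 0
g(9) = mex{1} = 0
g(10) = mex{0} = 1
The P-positions (g = 0) in 0..10 are 0, 1, 4, 5, 8, 9.

0, 1, 4, 5, 8, 9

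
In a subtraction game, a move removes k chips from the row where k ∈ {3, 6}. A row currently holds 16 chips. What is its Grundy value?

2

Build the Grundy sequence with g(k) = mex{g(k−s) : s ∈ {3, 6}, s ≤ k}:
k:     0  1  2  3  4  5  6  7  8  9 10 11 12 13 14 15 16
g(k):  0  0  0  1  1  1  2  2  2  0  0  0  1  1  1  2  2
So g(16) = 2.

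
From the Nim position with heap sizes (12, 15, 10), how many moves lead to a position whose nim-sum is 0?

3

Compute the nim-sum pairwise:
12 XOR 15 = 3
3 XOR 10 = 9
The overall nim-sum is X = 9. A heap of size p has a winning move iff p XOR X < p (reduce it to p XOR X).
  12: 12 XOR 9 = 5 < 12 — winning move (to 5).
  15: 15 XOR 9 = 6 < 15 — winning move (to 6).
  10: 10 XOR 9 = 3 < 10 — winning move (to 3).
That gives 3 winning moves.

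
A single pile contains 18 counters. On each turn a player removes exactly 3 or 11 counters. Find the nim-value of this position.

1

Compute g(0), g(1), … for moves {3, 11}:
k:     0  1  2  3  4  5  6  7  8  9 10 11 12 13 14 15 16 17 18
g(k):  0  0  0  1  1  1  0  0  0  1  1  1  2  2  0  0  0  1  1
So g(18) = 1.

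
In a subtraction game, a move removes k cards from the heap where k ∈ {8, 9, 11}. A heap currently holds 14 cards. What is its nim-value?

1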